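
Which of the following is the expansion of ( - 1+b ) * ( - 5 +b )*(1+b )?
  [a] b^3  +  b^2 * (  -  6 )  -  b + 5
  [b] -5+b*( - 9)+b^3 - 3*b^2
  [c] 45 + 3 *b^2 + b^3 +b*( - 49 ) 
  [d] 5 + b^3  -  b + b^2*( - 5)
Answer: d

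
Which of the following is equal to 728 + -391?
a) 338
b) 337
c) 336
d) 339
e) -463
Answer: b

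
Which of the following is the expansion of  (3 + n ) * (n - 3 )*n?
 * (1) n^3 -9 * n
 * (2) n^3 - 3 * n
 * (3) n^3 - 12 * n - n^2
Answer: 1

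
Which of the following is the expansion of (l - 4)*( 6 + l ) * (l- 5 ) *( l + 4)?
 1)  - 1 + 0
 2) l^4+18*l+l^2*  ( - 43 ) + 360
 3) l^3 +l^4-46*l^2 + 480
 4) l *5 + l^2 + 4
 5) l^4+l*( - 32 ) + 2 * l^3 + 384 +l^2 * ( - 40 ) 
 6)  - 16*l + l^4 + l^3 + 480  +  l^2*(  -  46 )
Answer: 6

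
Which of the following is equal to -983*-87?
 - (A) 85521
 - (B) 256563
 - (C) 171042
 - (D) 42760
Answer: A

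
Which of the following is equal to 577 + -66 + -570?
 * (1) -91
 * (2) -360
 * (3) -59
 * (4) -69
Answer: 3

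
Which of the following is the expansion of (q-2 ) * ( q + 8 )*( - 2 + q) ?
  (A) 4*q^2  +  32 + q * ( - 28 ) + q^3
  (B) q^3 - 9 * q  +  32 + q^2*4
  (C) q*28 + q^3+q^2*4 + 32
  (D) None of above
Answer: A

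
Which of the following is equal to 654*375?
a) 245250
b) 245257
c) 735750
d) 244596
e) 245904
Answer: a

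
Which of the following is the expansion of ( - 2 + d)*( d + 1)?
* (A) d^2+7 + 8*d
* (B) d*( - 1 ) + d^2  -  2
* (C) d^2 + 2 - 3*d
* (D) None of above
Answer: B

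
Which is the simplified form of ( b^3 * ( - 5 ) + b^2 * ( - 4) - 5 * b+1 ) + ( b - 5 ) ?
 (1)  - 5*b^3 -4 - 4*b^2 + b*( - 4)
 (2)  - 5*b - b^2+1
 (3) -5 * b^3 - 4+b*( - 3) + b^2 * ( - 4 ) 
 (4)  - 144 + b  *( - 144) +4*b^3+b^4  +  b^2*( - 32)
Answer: 1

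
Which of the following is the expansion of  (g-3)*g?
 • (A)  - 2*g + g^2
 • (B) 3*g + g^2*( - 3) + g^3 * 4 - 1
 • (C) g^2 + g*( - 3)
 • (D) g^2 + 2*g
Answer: C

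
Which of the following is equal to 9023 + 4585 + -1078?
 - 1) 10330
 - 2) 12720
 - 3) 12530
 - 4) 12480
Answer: 3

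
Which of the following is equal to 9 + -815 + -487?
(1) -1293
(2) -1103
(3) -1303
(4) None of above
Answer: 1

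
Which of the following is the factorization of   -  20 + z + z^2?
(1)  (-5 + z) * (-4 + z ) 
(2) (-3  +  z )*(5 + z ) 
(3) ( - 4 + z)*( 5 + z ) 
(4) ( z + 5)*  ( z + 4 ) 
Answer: 3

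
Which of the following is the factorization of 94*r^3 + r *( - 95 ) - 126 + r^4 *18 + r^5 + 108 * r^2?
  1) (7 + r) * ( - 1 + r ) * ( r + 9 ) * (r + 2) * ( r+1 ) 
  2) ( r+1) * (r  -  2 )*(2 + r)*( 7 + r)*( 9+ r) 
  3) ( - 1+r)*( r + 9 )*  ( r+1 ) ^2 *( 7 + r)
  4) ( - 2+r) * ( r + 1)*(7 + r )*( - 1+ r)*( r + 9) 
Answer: 1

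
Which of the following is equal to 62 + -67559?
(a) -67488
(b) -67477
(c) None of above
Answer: c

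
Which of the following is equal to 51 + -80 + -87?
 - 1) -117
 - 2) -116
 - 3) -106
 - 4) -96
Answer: 2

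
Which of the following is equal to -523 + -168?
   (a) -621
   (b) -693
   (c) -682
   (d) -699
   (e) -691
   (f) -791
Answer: e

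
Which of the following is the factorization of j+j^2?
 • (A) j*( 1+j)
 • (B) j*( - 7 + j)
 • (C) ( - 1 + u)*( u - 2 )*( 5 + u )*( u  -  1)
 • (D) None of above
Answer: A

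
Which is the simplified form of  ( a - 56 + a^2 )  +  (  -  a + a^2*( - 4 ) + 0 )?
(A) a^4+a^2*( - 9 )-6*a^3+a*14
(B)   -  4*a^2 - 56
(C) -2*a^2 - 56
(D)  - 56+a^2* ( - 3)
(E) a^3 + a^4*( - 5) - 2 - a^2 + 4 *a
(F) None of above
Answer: D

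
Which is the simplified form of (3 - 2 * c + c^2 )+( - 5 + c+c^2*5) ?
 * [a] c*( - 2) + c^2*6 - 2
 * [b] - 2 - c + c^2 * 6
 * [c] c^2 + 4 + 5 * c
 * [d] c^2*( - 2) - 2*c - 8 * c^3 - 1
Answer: b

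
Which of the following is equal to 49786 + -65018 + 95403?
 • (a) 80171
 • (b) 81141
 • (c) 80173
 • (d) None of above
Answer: a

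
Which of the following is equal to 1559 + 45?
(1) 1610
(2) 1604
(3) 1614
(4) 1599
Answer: 2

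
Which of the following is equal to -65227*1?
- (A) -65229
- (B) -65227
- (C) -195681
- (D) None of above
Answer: B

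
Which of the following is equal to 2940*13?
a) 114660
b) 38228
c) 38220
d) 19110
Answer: c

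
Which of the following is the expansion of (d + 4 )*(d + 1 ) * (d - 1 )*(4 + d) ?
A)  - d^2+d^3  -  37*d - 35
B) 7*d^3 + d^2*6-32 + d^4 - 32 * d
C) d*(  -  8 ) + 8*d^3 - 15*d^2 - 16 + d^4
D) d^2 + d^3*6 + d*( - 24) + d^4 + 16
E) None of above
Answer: E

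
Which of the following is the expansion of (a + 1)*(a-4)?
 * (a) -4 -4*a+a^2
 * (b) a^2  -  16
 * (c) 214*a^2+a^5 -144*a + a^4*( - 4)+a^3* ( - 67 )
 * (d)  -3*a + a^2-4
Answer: d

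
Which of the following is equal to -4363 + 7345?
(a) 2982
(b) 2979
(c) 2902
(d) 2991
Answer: a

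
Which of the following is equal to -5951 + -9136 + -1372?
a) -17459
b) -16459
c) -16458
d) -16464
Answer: b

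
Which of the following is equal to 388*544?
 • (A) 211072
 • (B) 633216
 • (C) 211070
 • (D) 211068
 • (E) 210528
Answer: A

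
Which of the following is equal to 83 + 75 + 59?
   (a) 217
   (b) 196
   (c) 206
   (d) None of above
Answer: a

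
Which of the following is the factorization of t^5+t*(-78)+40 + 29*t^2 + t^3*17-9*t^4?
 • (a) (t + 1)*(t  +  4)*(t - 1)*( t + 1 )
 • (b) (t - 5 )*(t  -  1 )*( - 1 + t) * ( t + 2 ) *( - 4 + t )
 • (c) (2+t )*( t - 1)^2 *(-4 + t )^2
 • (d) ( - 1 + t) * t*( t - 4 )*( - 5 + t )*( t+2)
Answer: b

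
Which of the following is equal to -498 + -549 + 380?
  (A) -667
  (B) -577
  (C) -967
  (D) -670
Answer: A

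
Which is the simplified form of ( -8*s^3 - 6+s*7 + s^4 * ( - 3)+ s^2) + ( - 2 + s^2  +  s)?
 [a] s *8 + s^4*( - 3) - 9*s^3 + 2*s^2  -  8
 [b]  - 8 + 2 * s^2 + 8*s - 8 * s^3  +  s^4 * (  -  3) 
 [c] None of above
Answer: b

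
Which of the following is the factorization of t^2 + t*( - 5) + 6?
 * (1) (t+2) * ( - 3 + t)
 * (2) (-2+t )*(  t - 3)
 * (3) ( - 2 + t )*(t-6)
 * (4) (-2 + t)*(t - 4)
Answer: 2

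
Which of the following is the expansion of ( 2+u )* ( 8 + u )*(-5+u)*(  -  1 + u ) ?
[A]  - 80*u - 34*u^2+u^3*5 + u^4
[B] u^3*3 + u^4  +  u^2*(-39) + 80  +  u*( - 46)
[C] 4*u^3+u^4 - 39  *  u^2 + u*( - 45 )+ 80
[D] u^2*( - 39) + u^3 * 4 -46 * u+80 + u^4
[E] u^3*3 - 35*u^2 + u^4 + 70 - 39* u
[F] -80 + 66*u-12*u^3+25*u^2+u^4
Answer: D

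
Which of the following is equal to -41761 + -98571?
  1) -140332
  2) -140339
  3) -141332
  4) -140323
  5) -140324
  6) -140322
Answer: 1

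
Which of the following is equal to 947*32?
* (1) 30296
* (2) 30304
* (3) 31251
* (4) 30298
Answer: 2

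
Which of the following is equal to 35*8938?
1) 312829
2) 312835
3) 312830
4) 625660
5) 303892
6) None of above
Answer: 3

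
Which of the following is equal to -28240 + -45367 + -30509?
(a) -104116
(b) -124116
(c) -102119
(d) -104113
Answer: a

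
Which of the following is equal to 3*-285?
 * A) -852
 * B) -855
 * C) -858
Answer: B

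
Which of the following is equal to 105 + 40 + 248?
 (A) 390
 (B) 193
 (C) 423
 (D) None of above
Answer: D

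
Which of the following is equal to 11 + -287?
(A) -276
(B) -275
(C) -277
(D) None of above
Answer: A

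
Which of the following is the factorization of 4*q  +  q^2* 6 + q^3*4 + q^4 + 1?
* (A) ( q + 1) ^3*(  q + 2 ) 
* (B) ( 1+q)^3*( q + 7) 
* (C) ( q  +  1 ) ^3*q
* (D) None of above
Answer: D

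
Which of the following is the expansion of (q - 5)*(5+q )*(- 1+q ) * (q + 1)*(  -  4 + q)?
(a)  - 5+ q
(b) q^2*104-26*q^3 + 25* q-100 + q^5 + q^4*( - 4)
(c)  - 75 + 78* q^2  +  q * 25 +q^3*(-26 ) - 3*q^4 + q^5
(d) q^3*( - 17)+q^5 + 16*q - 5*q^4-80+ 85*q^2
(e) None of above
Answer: b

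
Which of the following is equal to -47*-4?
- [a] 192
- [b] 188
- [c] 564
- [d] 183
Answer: b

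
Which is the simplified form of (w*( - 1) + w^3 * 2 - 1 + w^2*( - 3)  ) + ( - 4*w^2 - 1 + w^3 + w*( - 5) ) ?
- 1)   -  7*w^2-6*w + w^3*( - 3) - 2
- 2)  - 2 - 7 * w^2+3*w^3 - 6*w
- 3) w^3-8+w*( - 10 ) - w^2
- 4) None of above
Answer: 2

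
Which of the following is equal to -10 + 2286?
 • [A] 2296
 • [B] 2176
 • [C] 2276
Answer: C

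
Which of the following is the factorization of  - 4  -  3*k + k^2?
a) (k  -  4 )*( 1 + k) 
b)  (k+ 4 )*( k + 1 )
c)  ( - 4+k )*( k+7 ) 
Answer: a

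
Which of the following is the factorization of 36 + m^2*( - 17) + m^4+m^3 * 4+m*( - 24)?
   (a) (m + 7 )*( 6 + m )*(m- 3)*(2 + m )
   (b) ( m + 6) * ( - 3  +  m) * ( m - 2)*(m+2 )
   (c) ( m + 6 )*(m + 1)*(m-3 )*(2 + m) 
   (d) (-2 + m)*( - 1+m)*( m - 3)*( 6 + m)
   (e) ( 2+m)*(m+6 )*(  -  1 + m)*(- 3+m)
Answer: e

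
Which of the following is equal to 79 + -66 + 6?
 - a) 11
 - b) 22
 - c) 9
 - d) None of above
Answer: d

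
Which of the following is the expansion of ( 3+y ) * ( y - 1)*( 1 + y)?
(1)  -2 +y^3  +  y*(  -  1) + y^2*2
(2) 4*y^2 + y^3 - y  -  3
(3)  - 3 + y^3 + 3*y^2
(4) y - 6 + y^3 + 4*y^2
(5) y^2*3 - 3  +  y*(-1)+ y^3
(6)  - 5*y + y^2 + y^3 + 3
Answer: 5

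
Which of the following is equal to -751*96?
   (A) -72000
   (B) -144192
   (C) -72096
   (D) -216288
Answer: C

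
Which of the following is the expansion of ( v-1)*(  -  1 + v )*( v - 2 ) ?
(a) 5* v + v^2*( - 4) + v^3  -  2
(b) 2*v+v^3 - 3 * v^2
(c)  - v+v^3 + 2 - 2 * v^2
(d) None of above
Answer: a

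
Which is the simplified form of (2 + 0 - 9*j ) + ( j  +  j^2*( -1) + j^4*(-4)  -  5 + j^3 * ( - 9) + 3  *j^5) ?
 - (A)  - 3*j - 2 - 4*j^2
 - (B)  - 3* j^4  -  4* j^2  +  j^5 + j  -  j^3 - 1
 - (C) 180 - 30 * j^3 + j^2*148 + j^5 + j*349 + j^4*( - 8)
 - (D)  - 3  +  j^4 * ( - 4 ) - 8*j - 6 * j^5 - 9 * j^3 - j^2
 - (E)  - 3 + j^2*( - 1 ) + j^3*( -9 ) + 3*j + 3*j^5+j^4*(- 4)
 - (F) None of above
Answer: F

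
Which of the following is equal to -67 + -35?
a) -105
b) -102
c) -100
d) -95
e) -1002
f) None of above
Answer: b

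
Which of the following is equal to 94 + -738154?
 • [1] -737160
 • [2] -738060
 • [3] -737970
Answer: 2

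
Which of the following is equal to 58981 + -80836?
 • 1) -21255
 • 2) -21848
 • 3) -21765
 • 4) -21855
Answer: 4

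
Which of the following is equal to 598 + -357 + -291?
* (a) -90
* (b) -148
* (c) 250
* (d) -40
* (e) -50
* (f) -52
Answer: e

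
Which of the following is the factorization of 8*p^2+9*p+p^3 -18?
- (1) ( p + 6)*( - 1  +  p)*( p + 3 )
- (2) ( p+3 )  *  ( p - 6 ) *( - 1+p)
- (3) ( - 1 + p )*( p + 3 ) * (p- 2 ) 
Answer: 1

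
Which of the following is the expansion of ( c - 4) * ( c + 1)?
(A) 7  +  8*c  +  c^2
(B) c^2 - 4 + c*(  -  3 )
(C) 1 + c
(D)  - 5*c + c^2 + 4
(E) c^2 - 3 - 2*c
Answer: B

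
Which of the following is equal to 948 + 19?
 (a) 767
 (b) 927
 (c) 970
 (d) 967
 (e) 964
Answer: d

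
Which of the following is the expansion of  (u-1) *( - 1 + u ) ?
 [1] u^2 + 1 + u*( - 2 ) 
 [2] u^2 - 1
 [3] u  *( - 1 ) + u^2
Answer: 1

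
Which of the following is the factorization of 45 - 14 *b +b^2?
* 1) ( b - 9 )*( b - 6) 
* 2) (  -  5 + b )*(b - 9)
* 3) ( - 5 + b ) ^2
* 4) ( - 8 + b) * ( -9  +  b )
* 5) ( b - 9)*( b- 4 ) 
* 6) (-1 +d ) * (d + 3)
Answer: 2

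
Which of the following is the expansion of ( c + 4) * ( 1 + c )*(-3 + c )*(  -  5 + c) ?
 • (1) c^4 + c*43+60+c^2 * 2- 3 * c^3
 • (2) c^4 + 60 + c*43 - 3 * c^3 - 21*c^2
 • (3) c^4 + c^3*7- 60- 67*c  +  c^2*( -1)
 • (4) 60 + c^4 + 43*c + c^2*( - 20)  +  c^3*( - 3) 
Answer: 2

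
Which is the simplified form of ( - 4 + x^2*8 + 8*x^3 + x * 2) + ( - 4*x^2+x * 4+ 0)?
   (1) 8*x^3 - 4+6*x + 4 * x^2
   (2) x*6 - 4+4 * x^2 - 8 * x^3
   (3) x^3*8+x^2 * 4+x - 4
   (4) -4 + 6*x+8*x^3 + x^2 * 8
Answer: 1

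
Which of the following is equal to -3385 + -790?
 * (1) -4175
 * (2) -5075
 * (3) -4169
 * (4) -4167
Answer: 1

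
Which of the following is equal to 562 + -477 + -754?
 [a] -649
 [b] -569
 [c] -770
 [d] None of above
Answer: d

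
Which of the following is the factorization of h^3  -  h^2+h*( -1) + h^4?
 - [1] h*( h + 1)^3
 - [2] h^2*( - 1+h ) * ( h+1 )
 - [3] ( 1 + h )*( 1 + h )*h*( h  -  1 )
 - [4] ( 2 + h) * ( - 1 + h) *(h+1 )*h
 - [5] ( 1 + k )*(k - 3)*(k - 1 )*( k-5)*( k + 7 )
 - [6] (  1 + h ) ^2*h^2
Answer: 3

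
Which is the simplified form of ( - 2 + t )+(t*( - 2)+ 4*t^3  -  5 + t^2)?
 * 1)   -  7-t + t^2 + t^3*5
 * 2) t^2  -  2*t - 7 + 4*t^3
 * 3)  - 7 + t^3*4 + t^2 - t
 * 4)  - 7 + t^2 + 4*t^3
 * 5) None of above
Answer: 3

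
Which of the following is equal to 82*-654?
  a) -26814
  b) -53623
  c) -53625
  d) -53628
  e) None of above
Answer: d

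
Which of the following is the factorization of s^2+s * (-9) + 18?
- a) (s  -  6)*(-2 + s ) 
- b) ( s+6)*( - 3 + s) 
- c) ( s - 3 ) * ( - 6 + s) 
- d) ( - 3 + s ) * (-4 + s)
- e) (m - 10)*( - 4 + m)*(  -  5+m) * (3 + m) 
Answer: c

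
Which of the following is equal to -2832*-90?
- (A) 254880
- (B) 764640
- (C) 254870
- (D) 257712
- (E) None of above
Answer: A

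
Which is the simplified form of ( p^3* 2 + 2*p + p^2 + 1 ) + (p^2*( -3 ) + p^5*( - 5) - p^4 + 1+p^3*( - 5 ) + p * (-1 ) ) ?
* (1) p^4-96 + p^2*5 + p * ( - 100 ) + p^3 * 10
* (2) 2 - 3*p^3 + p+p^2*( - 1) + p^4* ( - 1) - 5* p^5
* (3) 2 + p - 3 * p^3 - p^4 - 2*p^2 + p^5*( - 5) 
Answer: 3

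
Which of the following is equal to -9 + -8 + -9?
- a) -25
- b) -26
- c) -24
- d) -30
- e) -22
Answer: b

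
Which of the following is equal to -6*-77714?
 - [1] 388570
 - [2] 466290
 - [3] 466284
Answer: 3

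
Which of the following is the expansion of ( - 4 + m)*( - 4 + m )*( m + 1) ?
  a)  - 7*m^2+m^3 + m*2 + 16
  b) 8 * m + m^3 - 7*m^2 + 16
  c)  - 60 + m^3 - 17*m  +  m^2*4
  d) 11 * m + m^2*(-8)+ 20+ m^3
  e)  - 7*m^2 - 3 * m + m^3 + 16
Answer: b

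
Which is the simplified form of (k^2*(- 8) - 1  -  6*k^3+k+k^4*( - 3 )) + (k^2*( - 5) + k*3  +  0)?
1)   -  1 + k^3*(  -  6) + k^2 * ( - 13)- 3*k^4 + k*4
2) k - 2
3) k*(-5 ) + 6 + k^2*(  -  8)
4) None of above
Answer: 1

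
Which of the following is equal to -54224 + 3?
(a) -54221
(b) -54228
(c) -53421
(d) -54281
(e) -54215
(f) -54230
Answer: a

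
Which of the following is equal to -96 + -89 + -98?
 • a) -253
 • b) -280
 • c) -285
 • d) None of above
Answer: d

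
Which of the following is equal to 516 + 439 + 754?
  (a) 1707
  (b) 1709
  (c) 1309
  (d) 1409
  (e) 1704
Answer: b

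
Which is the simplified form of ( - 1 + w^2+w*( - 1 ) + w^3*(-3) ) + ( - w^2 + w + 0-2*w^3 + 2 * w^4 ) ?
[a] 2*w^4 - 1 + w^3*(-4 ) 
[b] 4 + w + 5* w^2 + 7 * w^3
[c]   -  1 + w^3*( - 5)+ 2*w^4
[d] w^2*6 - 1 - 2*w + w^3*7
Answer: c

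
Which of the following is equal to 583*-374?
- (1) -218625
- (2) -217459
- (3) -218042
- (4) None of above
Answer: 3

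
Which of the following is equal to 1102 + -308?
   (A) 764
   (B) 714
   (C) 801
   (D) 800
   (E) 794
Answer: E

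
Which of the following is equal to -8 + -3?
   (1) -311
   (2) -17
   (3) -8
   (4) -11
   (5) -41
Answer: 4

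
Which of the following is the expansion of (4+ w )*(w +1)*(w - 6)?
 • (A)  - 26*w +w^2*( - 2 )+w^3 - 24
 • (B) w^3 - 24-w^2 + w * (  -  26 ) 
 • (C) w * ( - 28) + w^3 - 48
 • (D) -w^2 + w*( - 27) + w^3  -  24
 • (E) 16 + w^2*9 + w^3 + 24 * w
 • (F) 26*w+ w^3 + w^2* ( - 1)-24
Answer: B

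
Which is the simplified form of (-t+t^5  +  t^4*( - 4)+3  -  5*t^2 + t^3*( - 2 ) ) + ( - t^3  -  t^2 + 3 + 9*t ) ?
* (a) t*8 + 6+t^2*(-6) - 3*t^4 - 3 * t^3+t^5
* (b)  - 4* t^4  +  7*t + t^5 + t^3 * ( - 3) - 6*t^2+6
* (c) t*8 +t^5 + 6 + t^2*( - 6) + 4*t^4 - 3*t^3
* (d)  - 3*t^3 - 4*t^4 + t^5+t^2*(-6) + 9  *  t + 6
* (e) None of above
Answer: e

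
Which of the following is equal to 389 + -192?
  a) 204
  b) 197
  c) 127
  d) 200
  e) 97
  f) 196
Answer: b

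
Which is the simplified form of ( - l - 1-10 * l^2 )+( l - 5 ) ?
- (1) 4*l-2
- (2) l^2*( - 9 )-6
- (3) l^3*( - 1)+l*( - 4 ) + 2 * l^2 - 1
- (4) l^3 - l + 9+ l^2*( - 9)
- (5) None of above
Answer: 5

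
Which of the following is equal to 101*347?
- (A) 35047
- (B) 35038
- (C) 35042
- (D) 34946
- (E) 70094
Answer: A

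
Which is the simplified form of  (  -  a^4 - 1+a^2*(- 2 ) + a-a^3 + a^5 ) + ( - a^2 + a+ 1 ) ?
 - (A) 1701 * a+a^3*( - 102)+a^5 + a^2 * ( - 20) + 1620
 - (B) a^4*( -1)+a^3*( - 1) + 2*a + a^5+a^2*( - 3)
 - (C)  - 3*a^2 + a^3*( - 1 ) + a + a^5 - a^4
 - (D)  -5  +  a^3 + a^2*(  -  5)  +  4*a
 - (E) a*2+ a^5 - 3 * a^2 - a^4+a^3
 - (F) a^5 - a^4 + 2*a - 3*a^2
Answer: B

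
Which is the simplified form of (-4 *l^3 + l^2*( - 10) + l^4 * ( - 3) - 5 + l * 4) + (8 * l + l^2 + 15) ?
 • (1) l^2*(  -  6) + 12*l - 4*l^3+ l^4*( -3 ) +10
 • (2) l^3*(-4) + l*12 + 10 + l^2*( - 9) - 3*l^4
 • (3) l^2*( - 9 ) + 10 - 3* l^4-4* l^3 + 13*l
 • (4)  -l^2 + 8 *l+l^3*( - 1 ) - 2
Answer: 2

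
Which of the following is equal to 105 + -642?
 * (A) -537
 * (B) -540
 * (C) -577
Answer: A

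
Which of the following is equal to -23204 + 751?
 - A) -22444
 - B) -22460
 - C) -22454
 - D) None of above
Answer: D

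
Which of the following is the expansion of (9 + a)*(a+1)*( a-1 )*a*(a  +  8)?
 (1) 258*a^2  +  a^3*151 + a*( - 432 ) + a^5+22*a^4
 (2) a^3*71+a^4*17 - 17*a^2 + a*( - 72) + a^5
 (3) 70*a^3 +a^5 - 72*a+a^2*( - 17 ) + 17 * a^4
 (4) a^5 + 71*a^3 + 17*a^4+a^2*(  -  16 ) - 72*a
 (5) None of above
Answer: 2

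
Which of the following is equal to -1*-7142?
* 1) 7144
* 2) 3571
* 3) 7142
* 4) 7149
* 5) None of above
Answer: 3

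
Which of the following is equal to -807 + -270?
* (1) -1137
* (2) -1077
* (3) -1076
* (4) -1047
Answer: 2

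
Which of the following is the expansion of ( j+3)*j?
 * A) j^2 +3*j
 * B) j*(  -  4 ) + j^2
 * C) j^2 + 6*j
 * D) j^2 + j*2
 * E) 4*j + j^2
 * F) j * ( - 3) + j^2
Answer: A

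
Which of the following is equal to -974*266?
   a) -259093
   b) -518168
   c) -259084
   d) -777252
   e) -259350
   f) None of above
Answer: c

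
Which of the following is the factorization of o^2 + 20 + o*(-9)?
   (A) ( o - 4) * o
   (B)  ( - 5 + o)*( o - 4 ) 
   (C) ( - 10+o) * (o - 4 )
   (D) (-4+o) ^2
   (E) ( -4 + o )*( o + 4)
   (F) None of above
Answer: B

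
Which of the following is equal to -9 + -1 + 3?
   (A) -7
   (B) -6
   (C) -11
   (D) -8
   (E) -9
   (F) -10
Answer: A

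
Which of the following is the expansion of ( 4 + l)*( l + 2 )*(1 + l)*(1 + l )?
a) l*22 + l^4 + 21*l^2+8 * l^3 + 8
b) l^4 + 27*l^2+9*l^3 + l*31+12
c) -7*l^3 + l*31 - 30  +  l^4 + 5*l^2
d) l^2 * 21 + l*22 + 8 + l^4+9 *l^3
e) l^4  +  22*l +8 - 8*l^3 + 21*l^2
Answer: a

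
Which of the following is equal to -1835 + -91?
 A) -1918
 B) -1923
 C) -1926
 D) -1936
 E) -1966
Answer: C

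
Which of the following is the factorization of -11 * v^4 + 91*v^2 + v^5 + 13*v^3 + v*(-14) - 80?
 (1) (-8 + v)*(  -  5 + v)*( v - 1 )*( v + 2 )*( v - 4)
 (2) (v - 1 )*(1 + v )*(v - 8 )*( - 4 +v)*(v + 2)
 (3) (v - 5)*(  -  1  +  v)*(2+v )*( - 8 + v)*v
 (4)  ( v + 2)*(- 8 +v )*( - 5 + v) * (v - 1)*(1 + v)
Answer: 4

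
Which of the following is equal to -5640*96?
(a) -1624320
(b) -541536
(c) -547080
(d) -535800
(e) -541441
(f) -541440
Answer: f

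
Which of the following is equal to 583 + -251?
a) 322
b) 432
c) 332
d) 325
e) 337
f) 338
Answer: c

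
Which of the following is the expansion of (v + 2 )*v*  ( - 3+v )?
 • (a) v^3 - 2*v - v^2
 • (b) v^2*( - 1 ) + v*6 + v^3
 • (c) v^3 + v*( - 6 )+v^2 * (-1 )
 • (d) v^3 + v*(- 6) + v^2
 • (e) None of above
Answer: c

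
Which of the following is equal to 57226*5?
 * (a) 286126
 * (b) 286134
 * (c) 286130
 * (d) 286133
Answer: c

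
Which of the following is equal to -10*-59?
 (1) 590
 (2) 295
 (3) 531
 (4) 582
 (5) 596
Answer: 1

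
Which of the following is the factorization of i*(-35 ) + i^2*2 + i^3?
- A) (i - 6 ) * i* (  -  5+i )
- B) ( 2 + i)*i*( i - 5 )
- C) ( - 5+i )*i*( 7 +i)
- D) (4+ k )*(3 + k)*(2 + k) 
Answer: C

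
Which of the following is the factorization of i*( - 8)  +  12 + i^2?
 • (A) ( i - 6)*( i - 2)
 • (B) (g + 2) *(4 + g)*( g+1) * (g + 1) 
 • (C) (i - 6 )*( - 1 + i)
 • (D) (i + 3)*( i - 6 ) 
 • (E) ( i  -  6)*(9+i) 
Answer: A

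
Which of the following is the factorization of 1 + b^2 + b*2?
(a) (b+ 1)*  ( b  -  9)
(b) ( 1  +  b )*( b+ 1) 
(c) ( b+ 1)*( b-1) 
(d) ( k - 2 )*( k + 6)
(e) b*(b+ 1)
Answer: b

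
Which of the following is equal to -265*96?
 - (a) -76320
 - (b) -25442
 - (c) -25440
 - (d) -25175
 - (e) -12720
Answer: c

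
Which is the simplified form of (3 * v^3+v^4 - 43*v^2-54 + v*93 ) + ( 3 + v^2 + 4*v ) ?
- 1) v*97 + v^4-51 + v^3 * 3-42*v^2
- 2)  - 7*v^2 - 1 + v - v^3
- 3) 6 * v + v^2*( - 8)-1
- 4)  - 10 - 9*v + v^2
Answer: 1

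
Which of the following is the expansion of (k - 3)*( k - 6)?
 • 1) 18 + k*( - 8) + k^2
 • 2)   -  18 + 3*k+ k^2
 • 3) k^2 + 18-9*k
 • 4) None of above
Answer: 3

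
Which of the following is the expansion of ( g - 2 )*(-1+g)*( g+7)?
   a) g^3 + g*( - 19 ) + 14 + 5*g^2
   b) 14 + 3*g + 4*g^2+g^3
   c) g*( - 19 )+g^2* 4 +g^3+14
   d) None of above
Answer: c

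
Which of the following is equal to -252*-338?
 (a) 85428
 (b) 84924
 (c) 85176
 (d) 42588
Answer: c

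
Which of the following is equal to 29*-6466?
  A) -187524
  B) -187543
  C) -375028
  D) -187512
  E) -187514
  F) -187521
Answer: E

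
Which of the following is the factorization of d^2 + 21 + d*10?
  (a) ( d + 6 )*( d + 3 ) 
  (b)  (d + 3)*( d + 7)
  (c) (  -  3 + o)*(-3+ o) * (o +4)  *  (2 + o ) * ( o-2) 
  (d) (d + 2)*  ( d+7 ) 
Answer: b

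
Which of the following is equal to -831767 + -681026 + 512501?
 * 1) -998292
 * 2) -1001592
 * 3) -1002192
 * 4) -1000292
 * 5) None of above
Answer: 4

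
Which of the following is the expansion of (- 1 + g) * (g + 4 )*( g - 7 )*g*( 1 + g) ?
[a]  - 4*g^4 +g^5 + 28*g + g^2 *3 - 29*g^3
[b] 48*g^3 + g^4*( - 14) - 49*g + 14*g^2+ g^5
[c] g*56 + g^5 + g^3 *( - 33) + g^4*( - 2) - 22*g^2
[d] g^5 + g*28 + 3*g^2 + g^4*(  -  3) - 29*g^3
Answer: d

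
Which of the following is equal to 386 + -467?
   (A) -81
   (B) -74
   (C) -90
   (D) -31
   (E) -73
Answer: A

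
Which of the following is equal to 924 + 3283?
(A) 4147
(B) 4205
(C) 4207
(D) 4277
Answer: C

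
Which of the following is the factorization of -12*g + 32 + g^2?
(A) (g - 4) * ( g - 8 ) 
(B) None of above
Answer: A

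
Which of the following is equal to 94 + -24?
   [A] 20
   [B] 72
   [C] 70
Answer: C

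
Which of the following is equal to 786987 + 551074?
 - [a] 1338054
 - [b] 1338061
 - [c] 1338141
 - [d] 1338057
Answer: b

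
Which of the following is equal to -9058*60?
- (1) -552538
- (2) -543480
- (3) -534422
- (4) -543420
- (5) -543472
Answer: 2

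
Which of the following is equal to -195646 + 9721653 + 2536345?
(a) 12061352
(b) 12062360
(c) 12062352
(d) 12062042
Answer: c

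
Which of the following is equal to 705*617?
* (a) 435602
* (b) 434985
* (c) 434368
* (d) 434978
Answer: b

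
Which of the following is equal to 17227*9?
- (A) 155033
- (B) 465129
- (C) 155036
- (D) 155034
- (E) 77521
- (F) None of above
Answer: F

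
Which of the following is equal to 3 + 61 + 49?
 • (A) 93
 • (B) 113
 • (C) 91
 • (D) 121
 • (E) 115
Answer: B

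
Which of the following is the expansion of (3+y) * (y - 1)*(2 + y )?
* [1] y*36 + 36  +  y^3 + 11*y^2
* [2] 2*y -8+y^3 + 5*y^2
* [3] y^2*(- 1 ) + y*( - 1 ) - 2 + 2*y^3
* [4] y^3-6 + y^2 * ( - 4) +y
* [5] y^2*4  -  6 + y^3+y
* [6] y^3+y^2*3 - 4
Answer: 5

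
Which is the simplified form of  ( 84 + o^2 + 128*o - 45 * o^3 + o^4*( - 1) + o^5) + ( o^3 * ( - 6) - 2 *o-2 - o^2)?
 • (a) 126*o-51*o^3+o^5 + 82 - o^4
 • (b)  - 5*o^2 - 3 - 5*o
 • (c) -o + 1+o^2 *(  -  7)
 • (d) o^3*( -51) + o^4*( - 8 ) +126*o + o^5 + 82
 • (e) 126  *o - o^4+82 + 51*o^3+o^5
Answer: a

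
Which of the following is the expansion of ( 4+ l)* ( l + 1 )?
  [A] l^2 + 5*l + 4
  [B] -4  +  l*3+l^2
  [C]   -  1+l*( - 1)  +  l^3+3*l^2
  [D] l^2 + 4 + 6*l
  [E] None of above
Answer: A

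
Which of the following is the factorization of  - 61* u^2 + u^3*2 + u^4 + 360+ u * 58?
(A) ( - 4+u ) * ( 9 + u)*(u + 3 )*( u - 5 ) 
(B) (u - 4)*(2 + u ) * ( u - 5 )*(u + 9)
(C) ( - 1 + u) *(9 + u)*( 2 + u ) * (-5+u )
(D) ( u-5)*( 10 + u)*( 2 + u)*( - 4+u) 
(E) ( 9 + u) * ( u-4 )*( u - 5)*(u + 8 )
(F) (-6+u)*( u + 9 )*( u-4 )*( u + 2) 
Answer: B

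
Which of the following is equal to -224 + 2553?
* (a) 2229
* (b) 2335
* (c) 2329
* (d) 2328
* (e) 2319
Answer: c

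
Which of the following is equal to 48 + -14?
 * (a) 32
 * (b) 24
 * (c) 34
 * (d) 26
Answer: c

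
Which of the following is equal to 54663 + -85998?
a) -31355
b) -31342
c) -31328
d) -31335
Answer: d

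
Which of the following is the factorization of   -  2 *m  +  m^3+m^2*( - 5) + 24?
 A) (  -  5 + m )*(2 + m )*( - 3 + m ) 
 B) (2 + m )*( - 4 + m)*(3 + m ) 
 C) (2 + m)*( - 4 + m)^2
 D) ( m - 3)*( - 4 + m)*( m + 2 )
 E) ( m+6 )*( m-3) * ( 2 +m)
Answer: D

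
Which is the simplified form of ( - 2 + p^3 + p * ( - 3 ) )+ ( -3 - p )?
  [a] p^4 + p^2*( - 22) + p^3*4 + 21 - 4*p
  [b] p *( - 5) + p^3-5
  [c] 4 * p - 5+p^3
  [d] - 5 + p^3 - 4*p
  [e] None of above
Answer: d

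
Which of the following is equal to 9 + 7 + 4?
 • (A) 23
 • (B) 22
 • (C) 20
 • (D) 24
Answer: C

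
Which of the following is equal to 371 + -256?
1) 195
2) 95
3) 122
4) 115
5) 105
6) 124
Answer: 4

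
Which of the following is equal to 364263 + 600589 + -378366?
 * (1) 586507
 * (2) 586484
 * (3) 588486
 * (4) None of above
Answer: 4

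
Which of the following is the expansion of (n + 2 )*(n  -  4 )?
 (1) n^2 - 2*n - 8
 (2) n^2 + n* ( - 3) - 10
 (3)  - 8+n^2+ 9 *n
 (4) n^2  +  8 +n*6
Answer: 1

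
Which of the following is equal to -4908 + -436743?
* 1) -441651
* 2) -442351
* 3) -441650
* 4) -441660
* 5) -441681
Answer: 1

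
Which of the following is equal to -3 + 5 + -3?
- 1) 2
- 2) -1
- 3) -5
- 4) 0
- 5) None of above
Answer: 2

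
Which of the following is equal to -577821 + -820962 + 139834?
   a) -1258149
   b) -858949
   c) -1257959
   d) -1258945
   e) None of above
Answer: e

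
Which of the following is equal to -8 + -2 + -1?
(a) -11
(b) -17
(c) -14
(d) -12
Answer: a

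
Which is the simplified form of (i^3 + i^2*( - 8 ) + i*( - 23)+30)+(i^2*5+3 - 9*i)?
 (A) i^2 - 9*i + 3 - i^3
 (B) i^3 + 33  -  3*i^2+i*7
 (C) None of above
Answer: C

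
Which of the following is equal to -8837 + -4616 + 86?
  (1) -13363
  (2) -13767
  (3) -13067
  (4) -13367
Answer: 4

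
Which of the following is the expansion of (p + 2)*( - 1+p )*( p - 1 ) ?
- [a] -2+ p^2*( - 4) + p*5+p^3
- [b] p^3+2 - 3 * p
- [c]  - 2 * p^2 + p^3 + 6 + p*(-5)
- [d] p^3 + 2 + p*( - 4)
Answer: b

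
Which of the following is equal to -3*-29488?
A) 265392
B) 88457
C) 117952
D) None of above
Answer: D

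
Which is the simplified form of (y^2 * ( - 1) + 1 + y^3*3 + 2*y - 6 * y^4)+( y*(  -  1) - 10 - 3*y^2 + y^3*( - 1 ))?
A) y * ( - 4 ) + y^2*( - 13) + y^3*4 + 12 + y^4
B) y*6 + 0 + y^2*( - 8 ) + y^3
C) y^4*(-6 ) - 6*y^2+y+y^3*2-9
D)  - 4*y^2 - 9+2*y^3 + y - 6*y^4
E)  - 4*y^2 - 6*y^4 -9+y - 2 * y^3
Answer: D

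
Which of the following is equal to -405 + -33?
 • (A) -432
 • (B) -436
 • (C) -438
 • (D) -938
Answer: C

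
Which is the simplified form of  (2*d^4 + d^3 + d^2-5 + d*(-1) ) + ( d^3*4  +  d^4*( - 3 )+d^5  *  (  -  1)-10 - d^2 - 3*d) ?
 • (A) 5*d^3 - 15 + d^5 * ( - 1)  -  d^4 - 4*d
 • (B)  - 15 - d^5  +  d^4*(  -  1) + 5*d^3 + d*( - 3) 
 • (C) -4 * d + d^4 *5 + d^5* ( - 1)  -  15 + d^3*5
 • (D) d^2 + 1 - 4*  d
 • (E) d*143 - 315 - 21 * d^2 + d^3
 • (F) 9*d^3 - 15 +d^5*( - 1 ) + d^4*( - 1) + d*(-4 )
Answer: A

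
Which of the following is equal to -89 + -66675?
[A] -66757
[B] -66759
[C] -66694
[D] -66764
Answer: D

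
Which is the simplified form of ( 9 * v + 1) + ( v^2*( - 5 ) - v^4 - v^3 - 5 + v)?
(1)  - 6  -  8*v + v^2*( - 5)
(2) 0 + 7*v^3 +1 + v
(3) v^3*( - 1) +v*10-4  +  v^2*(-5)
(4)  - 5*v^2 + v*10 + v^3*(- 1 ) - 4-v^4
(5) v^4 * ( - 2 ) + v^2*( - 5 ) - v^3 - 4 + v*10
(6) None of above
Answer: 4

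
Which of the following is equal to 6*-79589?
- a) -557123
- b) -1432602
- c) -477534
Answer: c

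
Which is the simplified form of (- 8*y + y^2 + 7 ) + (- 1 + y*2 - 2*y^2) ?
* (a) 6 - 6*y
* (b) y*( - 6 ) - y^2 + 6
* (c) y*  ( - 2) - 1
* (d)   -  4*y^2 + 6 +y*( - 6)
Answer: b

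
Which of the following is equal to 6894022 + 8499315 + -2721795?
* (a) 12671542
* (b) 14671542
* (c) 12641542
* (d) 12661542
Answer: a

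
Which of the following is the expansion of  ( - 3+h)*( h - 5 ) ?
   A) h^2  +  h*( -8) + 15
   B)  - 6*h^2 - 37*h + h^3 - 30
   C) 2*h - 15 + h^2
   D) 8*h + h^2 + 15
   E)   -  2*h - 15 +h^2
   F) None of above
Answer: A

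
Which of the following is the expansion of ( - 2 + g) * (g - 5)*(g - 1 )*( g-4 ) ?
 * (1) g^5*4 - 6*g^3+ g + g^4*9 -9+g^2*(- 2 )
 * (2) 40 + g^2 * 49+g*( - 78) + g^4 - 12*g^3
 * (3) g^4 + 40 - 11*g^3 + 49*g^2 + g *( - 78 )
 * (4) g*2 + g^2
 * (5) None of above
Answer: 2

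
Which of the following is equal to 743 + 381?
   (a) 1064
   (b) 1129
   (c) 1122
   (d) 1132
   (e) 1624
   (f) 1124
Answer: f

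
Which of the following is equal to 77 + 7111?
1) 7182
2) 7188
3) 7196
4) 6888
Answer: 2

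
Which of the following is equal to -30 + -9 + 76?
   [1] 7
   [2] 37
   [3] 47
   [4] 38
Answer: 2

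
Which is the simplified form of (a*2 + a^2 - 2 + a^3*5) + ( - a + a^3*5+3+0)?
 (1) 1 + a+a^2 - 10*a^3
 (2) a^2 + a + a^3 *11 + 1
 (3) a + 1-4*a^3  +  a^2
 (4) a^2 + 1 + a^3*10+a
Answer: 4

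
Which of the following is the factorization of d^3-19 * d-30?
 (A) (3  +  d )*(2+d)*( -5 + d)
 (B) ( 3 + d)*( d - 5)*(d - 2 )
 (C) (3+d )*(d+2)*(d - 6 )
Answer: A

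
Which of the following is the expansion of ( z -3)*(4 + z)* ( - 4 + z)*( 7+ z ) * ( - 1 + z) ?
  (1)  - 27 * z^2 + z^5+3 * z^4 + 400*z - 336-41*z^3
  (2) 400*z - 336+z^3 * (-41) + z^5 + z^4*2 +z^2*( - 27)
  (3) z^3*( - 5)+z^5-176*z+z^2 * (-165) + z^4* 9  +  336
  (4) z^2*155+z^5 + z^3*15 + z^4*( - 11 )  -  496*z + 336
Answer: 1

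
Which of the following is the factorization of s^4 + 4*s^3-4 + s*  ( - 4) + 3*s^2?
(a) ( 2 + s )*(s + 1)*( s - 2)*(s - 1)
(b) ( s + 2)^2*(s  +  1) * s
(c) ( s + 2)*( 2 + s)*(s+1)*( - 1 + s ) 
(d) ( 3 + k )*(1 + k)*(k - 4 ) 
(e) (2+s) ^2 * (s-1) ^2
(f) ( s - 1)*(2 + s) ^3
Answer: c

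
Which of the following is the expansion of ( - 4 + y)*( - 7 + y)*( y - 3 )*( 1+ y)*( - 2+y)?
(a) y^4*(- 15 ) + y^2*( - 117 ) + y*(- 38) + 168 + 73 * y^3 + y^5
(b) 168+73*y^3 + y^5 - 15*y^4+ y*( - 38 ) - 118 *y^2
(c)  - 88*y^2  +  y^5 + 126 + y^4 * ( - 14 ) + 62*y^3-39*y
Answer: a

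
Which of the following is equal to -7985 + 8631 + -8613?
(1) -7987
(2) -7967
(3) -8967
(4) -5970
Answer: 2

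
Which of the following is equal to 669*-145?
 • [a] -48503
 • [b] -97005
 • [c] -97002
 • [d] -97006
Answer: b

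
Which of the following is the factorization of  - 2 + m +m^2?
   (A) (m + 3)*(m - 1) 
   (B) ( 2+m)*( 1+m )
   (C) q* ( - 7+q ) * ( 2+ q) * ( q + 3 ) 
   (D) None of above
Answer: D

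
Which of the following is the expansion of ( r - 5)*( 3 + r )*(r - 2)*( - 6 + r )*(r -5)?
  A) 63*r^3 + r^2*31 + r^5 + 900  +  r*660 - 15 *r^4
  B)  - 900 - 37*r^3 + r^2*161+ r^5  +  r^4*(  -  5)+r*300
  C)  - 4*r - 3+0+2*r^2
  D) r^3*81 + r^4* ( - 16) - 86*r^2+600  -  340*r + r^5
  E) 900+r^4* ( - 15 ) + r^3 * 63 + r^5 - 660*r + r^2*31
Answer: E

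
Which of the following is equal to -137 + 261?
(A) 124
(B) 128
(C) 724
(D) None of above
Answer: A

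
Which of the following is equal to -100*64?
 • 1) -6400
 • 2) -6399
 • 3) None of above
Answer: 1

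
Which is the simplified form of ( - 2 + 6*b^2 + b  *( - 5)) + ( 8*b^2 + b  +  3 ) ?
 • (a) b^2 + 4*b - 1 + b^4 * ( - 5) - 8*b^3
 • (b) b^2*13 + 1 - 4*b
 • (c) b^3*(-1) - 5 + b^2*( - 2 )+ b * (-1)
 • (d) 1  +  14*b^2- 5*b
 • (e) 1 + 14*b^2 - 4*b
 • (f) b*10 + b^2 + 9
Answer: e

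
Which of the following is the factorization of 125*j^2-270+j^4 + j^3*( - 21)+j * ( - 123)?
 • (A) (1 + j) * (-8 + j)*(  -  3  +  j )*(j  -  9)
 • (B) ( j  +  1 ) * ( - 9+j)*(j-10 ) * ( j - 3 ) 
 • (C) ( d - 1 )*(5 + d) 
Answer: B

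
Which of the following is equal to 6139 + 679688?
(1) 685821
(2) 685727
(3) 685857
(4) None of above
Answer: 4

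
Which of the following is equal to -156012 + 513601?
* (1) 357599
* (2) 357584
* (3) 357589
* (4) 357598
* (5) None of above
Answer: 3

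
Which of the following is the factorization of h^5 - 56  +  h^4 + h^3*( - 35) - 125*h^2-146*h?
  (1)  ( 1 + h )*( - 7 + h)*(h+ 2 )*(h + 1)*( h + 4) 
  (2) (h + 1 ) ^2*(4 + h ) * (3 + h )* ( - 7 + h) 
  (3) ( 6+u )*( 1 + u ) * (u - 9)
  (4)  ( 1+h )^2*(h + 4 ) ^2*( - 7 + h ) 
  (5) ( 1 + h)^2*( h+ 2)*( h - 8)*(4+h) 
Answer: 1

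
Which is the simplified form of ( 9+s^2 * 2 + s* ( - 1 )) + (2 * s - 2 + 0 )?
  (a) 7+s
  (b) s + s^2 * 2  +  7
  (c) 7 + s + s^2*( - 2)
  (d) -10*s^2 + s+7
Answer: b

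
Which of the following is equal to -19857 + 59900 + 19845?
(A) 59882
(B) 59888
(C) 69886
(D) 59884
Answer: B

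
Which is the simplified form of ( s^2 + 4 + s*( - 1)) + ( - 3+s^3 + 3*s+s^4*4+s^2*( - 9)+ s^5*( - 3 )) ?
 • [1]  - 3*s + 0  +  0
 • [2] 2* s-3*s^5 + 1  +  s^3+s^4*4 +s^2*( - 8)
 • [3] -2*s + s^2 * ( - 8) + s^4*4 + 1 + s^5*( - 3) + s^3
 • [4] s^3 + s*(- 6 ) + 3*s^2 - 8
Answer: 2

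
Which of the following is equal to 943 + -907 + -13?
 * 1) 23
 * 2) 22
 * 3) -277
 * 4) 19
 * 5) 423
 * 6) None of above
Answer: 1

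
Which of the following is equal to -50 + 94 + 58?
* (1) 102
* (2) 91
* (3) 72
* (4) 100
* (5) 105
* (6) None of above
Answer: 1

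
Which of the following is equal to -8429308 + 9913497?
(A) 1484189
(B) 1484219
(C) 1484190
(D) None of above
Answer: A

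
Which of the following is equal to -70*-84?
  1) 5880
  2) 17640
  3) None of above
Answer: 1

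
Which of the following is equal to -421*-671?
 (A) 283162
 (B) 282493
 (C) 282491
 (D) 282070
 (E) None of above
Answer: C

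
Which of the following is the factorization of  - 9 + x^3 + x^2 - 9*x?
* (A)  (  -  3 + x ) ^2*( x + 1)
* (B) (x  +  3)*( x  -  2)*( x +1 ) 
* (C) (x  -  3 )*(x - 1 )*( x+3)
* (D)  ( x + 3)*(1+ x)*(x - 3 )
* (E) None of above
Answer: D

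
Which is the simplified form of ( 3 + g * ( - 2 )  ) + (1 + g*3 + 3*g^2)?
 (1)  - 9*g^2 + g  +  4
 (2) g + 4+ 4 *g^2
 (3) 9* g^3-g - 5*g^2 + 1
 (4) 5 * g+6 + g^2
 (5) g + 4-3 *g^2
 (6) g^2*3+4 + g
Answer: 6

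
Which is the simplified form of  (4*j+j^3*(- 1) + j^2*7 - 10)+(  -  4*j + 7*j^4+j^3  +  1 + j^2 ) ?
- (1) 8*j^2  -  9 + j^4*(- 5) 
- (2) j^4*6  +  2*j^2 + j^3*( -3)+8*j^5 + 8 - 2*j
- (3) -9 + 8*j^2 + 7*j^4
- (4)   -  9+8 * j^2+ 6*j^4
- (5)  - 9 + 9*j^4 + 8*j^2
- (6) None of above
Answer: 3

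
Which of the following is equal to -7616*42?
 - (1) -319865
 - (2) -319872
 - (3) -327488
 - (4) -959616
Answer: 2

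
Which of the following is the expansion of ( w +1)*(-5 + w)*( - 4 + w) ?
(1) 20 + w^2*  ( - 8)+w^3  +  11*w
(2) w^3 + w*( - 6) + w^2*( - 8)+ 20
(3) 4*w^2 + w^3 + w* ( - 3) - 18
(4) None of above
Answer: 1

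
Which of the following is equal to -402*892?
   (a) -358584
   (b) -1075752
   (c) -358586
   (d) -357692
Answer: a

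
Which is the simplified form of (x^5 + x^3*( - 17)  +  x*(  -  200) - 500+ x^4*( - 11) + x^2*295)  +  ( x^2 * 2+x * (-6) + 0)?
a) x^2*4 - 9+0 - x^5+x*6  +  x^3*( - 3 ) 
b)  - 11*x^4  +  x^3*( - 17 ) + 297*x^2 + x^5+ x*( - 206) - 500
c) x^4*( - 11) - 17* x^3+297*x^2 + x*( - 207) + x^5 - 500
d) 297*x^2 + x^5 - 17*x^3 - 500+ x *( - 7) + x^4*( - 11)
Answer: b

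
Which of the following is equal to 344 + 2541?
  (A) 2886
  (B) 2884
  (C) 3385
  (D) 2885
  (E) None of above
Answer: D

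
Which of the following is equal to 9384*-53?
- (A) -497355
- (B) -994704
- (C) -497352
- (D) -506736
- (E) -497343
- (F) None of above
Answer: C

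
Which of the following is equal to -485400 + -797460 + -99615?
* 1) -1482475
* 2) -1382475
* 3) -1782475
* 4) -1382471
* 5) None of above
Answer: 2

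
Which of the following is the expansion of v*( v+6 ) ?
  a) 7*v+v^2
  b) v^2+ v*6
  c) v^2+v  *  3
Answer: b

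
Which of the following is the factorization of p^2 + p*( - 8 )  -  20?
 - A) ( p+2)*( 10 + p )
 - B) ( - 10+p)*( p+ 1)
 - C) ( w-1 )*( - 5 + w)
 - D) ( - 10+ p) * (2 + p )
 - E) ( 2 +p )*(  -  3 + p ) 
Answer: D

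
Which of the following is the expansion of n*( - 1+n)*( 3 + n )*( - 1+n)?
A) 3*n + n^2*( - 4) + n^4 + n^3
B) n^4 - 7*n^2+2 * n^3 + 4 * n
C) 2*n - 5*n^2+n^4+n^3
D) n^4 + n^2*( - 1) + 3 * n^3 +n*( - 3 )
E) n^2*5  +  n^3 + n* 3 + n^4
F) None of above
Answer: F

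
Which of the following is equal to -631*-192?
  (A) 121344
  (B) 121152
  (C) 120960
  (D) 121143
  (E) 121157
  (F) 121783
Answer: B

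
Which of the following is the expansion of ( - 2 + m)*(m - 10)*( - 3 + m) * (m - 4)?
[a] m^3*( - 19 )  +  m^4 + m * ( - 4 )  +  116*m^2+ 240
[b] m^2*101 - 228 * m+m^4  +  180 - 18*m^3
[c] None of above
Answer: c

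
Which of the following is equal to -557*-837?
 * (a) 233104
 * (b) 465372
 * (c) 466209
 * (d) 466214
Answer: c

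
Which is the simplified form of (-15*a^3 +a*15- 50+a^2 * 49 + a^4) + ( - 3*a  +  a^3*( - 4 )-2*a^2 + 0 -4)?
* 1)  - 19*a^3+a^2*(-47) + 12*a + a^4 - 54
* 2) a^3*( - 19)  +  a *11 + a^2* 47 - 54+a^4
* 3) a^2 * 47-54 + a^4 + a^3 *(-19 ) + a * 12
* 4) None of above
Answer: 3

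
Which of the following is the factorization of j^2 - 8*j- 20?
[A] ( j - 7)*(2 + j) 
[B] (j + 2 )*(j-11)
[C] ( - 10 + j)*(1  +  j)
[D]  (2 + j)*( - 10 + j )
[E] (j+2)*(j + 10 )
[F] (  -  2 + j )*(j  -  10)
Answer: D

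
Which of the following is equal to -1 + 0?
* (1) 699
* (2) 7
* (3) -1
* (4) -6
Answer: 3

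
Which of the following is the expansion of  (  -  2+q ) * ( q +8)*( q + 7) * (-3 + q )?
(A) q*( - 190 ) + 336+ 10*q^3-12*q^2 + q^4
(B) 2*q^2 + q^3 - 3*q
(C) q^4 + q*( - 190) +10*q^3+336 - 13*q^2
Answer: C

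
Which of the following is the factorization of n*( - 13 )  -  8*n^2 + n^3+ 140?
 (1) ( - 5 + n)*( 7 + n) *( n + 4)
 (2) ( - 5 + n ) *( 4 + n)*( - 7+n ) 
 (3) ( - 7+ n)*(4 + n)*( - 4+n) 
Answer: 2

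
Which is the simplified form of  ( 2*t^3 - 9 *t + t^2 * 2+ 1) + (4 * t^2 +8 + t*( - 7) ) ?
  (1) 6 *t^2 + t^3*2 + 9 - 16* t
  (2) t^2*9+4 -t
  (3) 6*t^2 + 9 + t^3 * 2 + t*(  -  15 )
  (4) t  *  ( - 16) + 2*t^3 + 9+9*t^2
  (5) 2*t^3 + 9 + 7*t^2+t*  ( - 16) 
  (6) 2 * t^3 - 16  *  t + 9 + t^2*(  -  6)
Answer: 1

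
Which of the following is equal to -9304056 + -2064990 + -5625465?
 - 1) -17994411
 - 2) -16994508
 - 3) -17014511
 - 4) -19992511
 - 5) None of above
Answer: 5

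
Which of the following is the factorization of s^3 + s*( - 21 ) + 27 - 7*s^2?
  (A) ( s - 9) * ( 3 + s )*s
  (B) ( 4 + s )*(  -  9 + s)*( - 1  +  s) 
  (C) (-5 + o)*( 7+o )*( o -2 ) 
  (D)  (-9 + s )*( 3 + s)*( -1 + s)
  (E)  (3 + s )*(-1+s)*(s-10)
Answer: D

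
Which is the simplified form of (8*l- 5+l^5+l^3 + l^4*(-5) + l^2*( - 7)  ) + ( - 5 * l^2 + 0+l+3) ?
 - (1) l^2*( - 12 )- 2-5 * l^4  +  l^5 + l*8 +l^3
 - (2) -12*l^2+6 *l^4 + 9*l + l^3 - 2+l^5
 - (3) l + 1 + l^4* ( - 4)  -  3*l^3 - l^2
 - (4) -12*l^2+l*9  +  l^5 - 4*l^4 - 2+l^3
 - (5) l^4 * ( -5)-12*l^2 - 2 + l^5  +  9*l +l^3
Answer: 5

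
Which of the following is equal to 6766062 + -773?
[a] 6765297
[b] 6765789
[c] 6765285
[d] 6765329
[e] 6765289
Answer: e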